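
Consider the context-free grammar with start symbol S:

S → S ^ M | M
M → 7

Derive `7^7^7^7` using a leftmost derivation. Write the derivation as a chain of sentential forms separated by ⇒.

S⇒S^M⇒S^M^M⇒S^M^M^M⇒M^M^M^M⇒7^M^M^M⇒7^7^M^M⇒7^7^7^M⇒7^7^7^7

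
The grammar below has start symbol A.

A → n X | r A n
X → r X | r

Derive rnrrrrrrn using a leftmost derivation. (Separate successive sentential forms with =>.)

A => rAn => rnXn => rnrXn => rnrrXn => rnrrrXn => rnrrrrXn => rnrrrrrXn => rnrrrrrrn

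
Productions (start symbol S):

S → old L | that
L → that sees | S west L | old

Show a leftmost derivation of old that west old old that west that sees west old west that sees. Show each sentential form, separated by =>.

S => old L   [S → old L]
old L => old S west L   [L → S west L]
old S west L => old that west L   [S → that]
old that west L => old that west S west L   [L → S west L]
old that west S west L => old that west old L west L   [S → old L]
old that west old L west L => old that west old S west L west L   [L → S west L]
old that west old S west L west L => old that west old old L west L west L   [S → old L]
old that west old old L west L west L => old that west old old S west L west L west L   [L → S west L]
old that west old old S west L west L west L => old that west old old that west L west L west L   [S → that]
old that west old old that west L west L west L => old that west old old that west that sees west L west L   [L → that sees]
old that west old old that west that sees west L west L => old that west old old that west that sees west old west L   [L → old]
old that west old old that west that sees west old west L => old that west old old that west that sees west old west that sees   [L → that sees]

S => old L => old S west L => old that west L => old that west S west L => old that west old L west L => old that west old S west L west L => old that west old old L west L west L => old that west old old S west L west L west L => old that west old old that west L west L west L => old that west old old that west that sees west L west L => old that west old old that west that sees west old west L => old that west old old that west that sees west old west that sees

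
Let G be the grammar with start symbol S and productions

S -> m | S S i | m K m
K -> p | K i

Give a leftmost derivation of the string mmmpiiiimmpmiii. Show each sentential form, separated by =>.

S => SSi   [S -> S S i]
SSi => mSi   [S -> m]
mSi => mSSii   [S -> S S i]
mSSii => mmSii   [S -> m]
mmSii => mmSSiii   [S -> S S i]
mmSSiii => mmmKmSiii   [S -> m K m]
mmmKmSiii => mmmKimSiii   [K -> K i]
mmmKimSiii => mmmKiimSiii   [K -> K i]
mmmKiimSiii => mmmKiiimSiii   [K -> K i]
mmmKiiimSiii => mmmKiiiimSiii   [K -> K i]
mmmKiiiimSiii => mmmpiiiimSiii   [K -> p]
mmmpiiiimSiii => mmmpiiiimmKmiii   [S -> m K m]
mmmpiiiimmKmiii => mmmpiiiimmpmiii   [K -> p]

S => SSi => mSi => mSSii => mmSii => mmSSiii => mmmKmSiii => mmmKimSiii => mmmKiimSiii => mmmKiiimSiii => mmmKiiiimSiii => mmmpiiiimSiii => mmmpiiiimmKmiii => mmmpiiiimmpmiii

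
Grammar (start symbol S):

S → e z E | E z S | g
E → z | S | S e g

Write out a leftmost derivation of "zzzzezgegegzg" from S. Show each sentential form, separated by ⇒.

S ⇒ EzS   [S → E z S]
EzS ⇒ zzS   [E → z]
zzS ⇒ zzEzS   [S → E z S]
zzEzS ⇒ zzzzS   [E → z]
zzzzS ⇒ zzzzEzS   [S → E z S]
zzzzEzS ⇒ zzzzSegzS   [E → S e g]
zzzzSegzS ⇒ zzzzezEegzS   [S → e z E]
zzzzezEegzS ⇒ zzzzezSegegzS   [E → S e g]
zzzzezSegegzS ⇒ zzzzezgegegzS   [S → g]
zzzzezgegegzS ⇒ zzzzezgegegzg   [S → g]

S ⇒ EzS ⇒ zzS ⇒ zzEzS ⇒ zzzzS ⇒ zzzzEzS ⇒ zzzzSegzS ⇒ zzzzezEegzS ⇒ zzzzezSegegzS ⇒ zzzzezgegegzS ⇒ zzzzezgegegzg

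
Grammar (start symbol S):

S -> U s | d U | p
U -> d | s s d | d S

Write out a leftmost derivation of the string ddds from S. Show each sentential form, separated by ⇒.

S ⇒ Us ⇒ dSs ⇒ ddUs ⇒ ddds

S ⇒ Us   [S -> U s]
Us ⇒ dSs   [U -> d S]
dSs ⇒ ddUs   [S -> d U]
ddUs ⇒ ddds   [U -> d]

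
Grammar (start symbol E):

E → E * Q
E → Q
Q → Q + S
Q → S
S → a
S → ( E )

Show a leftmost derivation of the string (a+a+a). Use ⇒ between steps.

E ⇒ Q ⇒ S ⇒ (E) ⇒ (Q) ⇒ (Q+S) ⇒ (Q+S+S) ⇒ (S+S+S) ⇒ (a+S+S) ⇒ (a+a+S) ⇒ (a+a+a)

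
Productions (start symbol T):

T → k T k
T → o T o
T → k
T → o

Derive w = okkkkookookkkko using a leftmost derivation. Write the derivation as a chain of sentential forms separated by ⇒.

T ⇒ oTo   [T → o T o]
oTo ⇒ okTko   [T → k T k]
okTko ⇒ okkTkko   [T → k T k]
okkTkko ⇒ okkkTkkko   [T → k T k]
okkkTkkko ⇒ okkkkTkkkko   [T → k T k]
okkkkTkkkko ⇒ okkkkoTokkkko   [T → o T o]
okkkkoTokkkko ⇒ okkkkooTookkkko   [T → o T o]
okkkkooTookkkko ⇒ okkkkookookkkko   [T → k]

T⇒oTo⇒okTko⇒okkTkko⇒okkkTkkko⇒okkkkTkkkko⇒okkkkoTokkkko⇒okkkkooTookkkko⇒okkkkookookkkko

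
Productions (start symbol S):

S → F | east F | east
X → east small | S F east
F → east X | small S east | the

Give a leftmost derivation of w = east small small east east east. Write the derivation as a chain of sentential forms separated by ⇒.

S ⇒ east F ⇒ east small S east ⇒ east small F east ⇒ east small small S east east ⇒ east small small east east east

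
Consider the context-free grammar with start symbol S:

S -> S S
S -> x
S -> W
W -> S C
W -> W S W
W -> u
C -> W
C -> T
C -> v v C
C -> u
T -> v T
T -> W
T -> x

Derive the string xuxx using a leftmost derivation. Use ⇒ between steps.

S ⇒ SS ⇒ WS ⇒ SCS ⇒ SSCS ⇒ xSCS ⇒ xWCS ⇒ xuCS ⇒ xuTS ⇒ xuxS ⇒ xuxx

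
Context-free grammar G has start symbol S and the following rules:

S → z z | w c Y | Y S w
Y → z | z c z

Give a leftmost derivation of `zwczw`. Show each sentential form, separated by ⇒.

S ⇒ YSw ⇒ zSw ⇒ zwcYw ⇒ zwczw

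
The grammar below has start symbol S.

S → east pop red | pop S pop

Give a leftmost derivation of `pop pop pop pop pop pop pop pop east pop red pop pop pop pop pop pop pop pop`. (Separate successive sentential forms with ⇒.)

S ⇒ pop S pop ⇒ pop pop S pop pop ⇒ pop pop pop S pop pop pop ⇒ pop pop pop pop S pop pop pop pop ⇒ pop pop pop pop pop S pop pop pop pop pop ⇒ pop pop pop pop pop pop S pop pop pop pop pop pop ⇒ pop pop pop pop pop pop pop S pop pop pop pop pop pop pop ⇒ pop pop pop pop pop pop pop pop S pop pop pop pop pop pop pop pop ⇒ pop pop pop pop pop pop pop pop east pop red pop pop pop pop pop pop pop pop

S ⇒ pop S pop   [S → pop S pop]
pop S pop ⇒ pop pop S pop pop   [S → pop S pop]
pop pop S pop pop ⇒ pop pop pop S pop pop pop   [S → pop S pop]
pop pop pop S pop pop pop ⇒ pop pop pop pop S pop pop pop pop   [S → pop S pop]
pop pop pop pop S pop pop pop pop ⇒ pop pop pop pop pop S pop pop pop pop pop   [S → pop S pop]
pop pop pop pop pop S pop pop pop pop pop ⇒ pop pop pop pop pop pop S pop pop pop pop pop pop   [S → pop S pop]
pop pop pop pop pop pop S pop pop pop pop pop pop ⇒ pop pop pop pop pop pop pop S pop pop pop pop pop pop pop   [S → pop S pop]
pop pop pop pop pop pop pop S pop pop pop pop pop pop pop ⇒ pop pop pop pop pop pop pop pop S pop pop pop pop pop pop pop pop   [S → pop S pop]
pop pop pop pop pop pop pop pop S pop pop pop pop pop pop pop pop ⇒ pop pop pop pop pop pop pop pop east pop red pop pop pop pop pop pop pop pop   [S → east pop red]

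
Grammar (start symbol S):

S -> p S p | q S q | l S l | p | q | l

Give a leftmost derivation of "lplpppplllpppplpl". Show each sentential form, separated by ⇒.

S ⇒ lSl ⇒ lpSpl ⇒ lplSlpl ⇒ lplpSplpl ⇒ lplppSpplpl ⇒ lplpppSppplpl ⇒ lplppppSpppplpl ⇒ lplpppplSlpppplpl ⇒ lplpppplllpppplpl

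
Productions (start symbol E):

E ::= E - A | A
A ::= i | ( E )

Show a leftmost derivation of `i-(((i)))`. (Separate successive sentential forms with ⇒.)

E⇒E-A⇒A-A⇒i-A⇒i-(E)⇒i-(A)⇒i-((E))⇒i-((A))⇒i-(((E)))⇒i-(((A)))⇒i-(((i)))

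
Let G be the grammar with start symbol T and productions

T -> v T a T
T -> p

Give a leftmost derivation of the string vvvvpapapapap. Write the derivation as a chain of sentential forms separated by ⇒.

T ⇒ vTaT ⇒ vvTaTaT ⇒ vvvTaTaTaT ⇒ vvvvTaTaTaTaT ⇒ vvvvpaTaTaTaT ⇒ vvvvpapaTaTaT ⇒ vvvvpapapaTaT ⇒ vvvvpapapapaT ⇒ vvvvpapapapap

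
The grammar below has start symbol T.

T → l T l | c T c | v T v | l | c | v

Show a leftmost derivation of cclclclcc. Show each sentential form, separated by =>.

T => cTc   [T → c T c]
cTc => ccTcc   [T → c T c]
ccTcc => cclTlcc   [T → l T l]
cclTlcc => cclcTclcc   [T → c T c]
cclcTclcc => cclclclcc   [T → l]

T => cTc => ccTcc => cclTlcc => cclcTclcc => cclclclcc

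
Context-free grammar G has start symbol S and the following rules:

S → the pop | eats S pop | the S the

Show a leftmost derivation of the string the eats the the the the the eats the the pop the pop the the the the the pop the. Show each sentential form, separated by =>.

S => the S the   [S → the S the]
the S the => the eats S pop the   [S → eats S pop]
the eats S pop the => the eats the S the pop the   [S → the S the]
the eats the S the pop the => the eats the the S the the pop the   [S → the S the]
the eats the the S the the pop the => the eats the the the S the the the pop the   [S → the S the]
the eats the the the S the the the pop the => the eats the the the the S the the the the pop the   [S → the S the]
the eats the the the the S the the the the pop the => the eats the the the the the S the the the the the pop the   [S → the S the]
the eats the the the the the S the the the the the pop the => the eats the the the the the eats S pop the the the the the pop the   [S → eats S pop]
the eats the the the the the eats S pop the the the the the pop the => the eats the the the the the eats the S the pop the the the the the pop the   [S → the S the]
the eats the the the the the eats the S the pop the the the the the pop the => the eats the the the the the eats the the pop the pop the the the the the pop the   [S → the pop]

S => the S the => the eats S pop the => the eats the S the pop the => the eats the the S the the pop the => the eats the the the S the the the pop the => the eats the the the the S the the the the pop the => the eats the the the the the S the the the the the pop the => the eats the the the the the eats S pop the the the the the pop the => the eats the the the the the eats the S the pop the the the the the pop the => the eats the the the the the eats the the pop the pop the the the the the pop the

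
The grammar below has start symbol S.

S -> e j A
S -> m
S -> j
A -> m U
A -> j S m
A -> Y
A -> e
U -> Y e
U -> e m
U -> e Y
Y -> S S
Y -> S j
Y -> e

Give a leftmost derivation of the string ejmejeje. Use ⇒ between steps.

S ⇒ ejA   [S -> e j A]
ejA ⇒ ejmU   [A -> m U]
ejmU ⇒ ejmYe   [U -> Y e]
ejmYe ⇒ ejmSje   [Y -> S j]
ejmSje ⇒ ejmejAje   [S -> e j A]
ejmejAje ⇒ ejmejYje   [A -> Y]
ejmejYje ⇒ ejmejeje   [Y -> e]

S⇒ejA⇒ejmU⇒ejmYe⇒ejmSje⇒ejmejAje⇒ejmejYje⇒ejmejeje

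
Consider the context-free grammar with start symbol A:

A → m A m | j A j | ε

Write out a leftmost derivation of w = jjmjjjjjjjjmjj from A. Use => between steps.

A => jAj => jjAjj => jjmAmjj => jjmjAjmjj => jjmjjAjjmjj => jjmjjjAjjjmjj => jjmjjjjAjjjjmjj => jjmjjjjjjjjmjj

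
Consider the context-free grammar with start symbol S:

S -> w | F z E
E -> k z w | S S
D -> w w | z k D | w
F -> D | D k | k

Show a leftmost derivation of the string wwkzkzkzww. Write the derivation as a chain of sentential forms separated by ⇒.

S ⇒ FzE   [S -> F z E]
FzE ⇒ DkzE   [F -> D k]
DkzE ⇒ wwkzE   [D -> w w]
wwkzE ⇒ wwkzSS   [E -> S S]
wwkzSS ⇒ wwkzFzES   [S -> F z E]
wwkzFzES ⇒ wwkzkzES   [F -> k]
wwkzkzES ⇒ wwkzkzkzwS   [E -> k z w]
wwkzkzkzwS ⇒ wwkzkzkzww   [S -> w]

S ⇒ FzE ⇒ DkzE ⇒ wwkzE ⇒ wwkzSS ⇒ wwkzFzES ⇒ wwkzkzES ⇒ wwkzkzkzwS ⇒ wwkzkzkzww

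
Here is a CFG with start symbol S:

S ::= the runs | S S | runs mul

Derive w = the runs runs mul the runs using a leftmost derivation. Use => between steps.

S => S S => the runs S => the runs S S => the runs runs mul S => the runs runs mul the runs

S => S S   [S ::= S S]
S S => the runs S   [S ::= the runs]
the runs S => the runs S S   [S ::= S S]
the runs S S => the runs runs mul S   [S ::= runs mul]
the runs runs mul S => the runs runs mul the runs   [S ::= the runs]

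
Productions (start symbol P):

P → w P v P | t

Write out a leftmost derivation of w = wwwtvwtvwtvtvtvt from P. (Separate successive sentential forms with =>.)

P=>wPvP=>wwPvPvP=>wwwPvPvPvP=>wwwtvPvPvP=>wwwtvwPvPvPvP=>wwwtvwtvPvPvP=>wwwtvwtvwPvPvPvP=>wwwtvwtvwtvPvPvP=>wwwtvwtvwtvtvPvP=>wwwtvwtvwtvtvtvP=>wwwtvwtvwtvtvtvt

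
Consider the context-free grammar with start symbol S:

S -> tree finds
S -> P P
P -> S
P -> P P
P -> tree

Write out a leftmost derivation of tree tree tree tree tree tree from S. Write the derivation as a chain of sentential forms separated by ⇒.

S ⇒ P P   [S -> P P]
P P ⇒ P P P   [P -> P P]
P P P ⇒ S P P   [P -> S]
S P P ⇒ P P P P   [S -> P P]
P P P P ⇒ P P P P P   [P -> P P]
P P P P P ⇒ P P P P P P   [P -> P P]
P P P P P P ⇒ tree P P P P P   [P -> tree]
tree P P P P P ⇒ tree tree P P P P   [P -> tree]
tree tree P P P P ⇒ tree tree tree P P P   [P -> tree]
tree tree tree P P P ⇒ tree tree tree tree P P   [P -> tree]
tree tree tree tree P P ⇒ tree tree tree tree tree P   [P -> tree]
tree tree tree tree tree P ⇒ tree tree tree tree tree tree   [P -> tree]

S ⇒ P P ⇒ P P P ⇒ S P P ⇒ P P P P ⇒ P P P P P ⇒ P P P P P P ⇒ tree P P P P P ⇒ tree tree P P P P ⇒ tree tree tree P P P ⇒ tree tree tree tree P P ⇒ tree tree tree tree tree P ⇒ tree tree tree tree tree tree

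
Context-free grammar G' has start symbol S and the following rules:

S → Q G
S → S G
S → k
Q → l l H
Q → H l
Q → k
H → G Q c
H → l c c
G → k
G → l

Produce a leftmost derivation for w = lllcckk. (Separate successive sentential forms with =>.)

S=>SG=>QGG=>llHGG=>lllccGG=>lllcckG=>lllcckk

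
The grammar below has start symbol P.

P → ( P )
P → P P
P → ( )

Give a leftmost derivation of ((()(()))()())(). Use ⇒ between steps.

P ⇒ PP   [P → P P]
PP ⇒ (P)P   [P → ( P )]
(P)P ⇒ (PP)P   [P → P P]
(PP)P ⇒ ((P)P)P   [P → ( P )]
((P)P)P ⇒ ((PP)P)P   [P → P P]
((PP)P)P ⇒ ((()P)P)P   [P → ( )]
((()P)P)P ⇒ ((()(P))P)P   [P → ( P )]
((()(P))P)P ⇒ ((()(()))P)P   [P → ( )]
((()(()))P)P ⇒ ((()(()))PP)P   [P → P P]
((()(()))PP)P ⇒ ((()(()))()P)P   [P → ( )]
((()(()))()P)P ⇒ ((()(()))()())P   [P → ( )]
((()(()))()())P ⇒ ((()(()))()())()   [P → ( )]

P ⇒ PP ⇒ (P)P ⇒ (PP)P ⇒ ((P)P)P ⇒ ((PP)P)P ⇒ ((()P)P)P ⇒ ((()(P))P)P ⇒ ((()(()))P)P ⇒ ((()(()))PP)P ⇒ ((()(()))()P)P ⇒ ((()(()))()())P ⇒ ((()(()))()())()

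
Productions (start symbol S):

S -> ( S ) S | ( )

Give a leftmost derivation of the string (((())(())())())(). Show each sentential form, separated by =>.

S => (S)S => ((S)S)S => (((S)S)S)S => (((())S)S)S => (((())(S)S)S)S => (((())(())S)S)S => (((())(())())S)S => (((())(())())())S => (((())(())())())()

S => (S)S   [S -> ( S ) S]
(S)S => ((S)S)S   [S -> ( S ) S]
((S)S)S => (((S)S)S)S   [S -> ( S ) S]
(((S)S)S)S => (((())S)S)S   [S -> ( )]
(((())S)S)S => (((())(S)S)S)S   [S -> ( S ) S]
(((())(S)S)S)S => (((())(())S)S)S   [S -> ( )]
(((())(())S)S)S => (((())(())())S)S   [S -> ( )]
(((())(())())S)S => (((())(())())())S   [S -> ( )]
(((())(())())())S => (((())(())())())()   [S -> ( )]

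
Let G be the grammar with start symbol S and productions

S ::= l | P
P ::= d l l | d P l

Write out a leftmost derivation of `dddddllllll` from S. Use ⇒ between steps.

S ⇒ P ⇒ dPl ⇒ ddPll ⇒ dddPlll ⇒ ddddPllll ⇒ dddddllllll

S ⇒ P   [S ::= P]
P ⇒ dPl   [P ::= d P l]
dPl ⇒ ddPll   [P ::= d P l]
ddPll ⇒ dddPlll   [P ::= d P l]
dddPlll ⇒ ddddPllll   [P ::= d P l]
ddddPllll ⇒ dddddllllll   [P ::= d l l]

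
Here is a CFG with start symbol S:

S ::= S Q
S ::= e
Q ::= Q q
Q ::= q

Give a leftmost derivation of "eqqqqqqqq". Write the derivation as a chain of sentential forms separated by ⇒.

S ⇒ SQ ⇒ SQQ ⇒ SQQQ ⇒ eQQQ ⇒ eQqQQ ⇒ eQqqQQ ⇒ eQqqqQQ ⇒ eQqqqqQQ ⇒ eQqqqqqQQ ⇒ eqqqqqqQQ ⇒ eqqqqqqqQ ⇒ eqqqqqqqq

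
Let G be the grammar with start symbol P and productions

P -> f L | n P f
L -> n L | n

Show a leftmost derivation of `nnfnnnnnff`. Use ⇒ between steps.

P ⇒ nPf ⇒ nnPff ⇒ nnfLff ⇒ nnfnLff ⇒ nnfnnLff ⇒ nnfnnnLff ⇒ nnfnnnnLff ⇒ nnfnnnnnff

P ⇒ nPf   [P -> n P f]
nPf ⇒ nnPff   [P -> n P f]
nnPff ⇒ nnfLff   [P -> f L]
nnfLff ⇒ nnfnLff   [L -> n L]
nnfnLff ⇒ nnfnnLff   [L -> n L]
nnfnnLff ⇒ nnfnnnLff   [L -> n L]
nnfnnnLff ⇒ nnfnnnnLff   [L -> n L]
nnfnnnnLff ⇒ nnfnnnnnff   [L -> n]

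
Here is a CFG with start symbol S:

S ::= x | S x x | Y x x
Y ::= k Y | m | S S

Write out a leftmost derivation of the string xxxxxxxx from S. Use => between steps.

S => Sxx   [S ::= S x x]
Sxx => Yxxxx   [S ::= Y x x]
Yxxxx => SSxxxx   [Y ::= S S]
SSxxxx => SxxSxxxx   [S ::= S x x]
SxxSxxxx => xxxSxxxx   [S ::= x]
xxxSxxxx => xxxxxxxx   [S ::= x]

S => Sxx => Yxxxx => SSxxxx => SxxSxxxx => xxxSxxxx => xxxxxxxx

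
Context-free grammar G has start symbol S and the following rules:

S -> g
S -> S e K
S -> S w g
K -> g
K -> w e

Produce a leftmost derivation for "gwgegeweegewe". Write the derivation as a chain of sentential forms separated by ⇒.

S ⇒ SeK ⇒ SeKeK ⇒ SeKeKeK ⇒ SeKeKeKeK ⇒ SwgeKeKeKeK ⇒ gwgeKeKeKeK ⇒ gwgegeKeKeK ⇒ gwgegeweeKeK ⇒ gwgegeweegeK ⇒ gwgegeweegewe

S ⇒ SeK   [S -> S e K]
SeK ⇒ SeKeK   [S -> S e K]
SeKeK ⇒ SeKeKeK   [S -> S e K]
SeKeKeK ⇒ SeKeKeKeK   [S -> S e K]
SeKeKeKeK ⇒ SwgeKeKeKeK   [S -> S w g]
SwgeKeKeKeK ⇒ gwgeKeKeKeK   [S -> g]
gwgeKeKeKeK ⇒ gwgegeKeKeK   [K -> g]
gwgegeKeKeK ⇒ gwgegeweeKeK   [K -> w e]
gwgegeweeKeK ⇒ gwgegeweegeK   [K -> g]
gwgegeweegeK ⇒ gwgegeweegewe   [K -> w e]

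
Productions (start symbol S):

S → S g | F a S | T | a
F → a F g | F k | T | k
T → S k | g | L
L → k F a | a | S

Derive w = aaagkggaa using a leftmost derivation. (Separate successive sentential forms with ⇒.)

S ⇒ FaS   [S → F a S]
FaS ⇒ aFgaS   [F → a F g]
aFgaS ⇒ aaFggaS   [F → a F g]
aaFggaS ⇒ aaTggaS   [F → T]
aaTggaS ⇒ aaSkggaS   [T → S k]
aaSkggaS ⇒ aaSgkggaS   [S → S g]
aaSgkggaS ⇒ aaTgkggaS   [S → T]
aaTgkggaS ⇒ aaLgkggaS   [T → L]
aaLgkggaS ⇒ aaagkggaS   [L → a]
aaagkggaS ⇒ aaagkggaa   [S → a]

S⇒FaS⇒aFgaS⇒aaFggaS⇒aaTggaS⇒aaSkggaS⇒aaSgkggaS⇒aaTgkggaS⇒aaLgkggaS⇒aaagkggaS⇒aaagkggaa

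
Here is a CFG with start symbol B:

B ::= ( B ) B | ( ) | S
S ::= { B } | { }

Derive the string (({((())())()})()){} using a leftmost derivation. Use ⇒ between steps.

B ⇒ (B)B ⇒ ((B)B)B ⇒ ((S)B)B ⇒ (({B})B)B ⇒ (({(B)B})B)B ⇒ (({((B)B)B})B)B ⇒ (({((())B)B})B)B ⇒ (({((())())B})B)B ⇒ (({((())())()})B)B ⇒ (({((())())()})())B ⇒ (({((())())()})())S ⇒ (({((())())()})()){}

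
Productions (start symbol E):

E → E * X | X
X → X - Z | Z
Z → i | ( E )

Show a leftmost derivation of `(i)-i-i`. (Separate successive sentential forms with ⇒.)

E ⇒ X ⇒ X-Z ⇒ X-Z-Z ⇒ Z-Z-Z ⇒ (E)-Z-Z ⇒ (X)-Z-Z ⇒ (Z)-Z-Z ⇒ (i)-Z-Z ⇒ (i)-i-Z ⇒ (i)-i-i

E ⇒ X   [E → X]
X ⇒ X-Z   [X → X - Z]
X-Z ⇒ X-Z-Z   [X → X - Z]
X-Z-Z ⇒ Z-Z-Z   [X → Z]
Z-Z-Z ⇒ (E)-Z-Z   [Z → ( E )]
(E)-Z-Z ⇒ (X)-Z-Z   [E → X]
(X)-Z-Z ⇒ (Z)-Z-Z   [X → Z]
(Z)-Z-Z ⇒ (i)-Z-Z   [Z → i]
(i)-Z-Z ⇒ (i)-i-Z   [Z → i]
(i)-i-Z ⇒ (i)-i-i   [Z → i]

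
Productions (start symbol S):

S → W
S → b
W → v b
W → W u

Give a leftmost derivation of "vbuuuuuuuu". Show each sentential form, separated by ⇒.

S ⇒ W   [S → W]
W ⇒ Wu   [W → W u]
Wu ⇒ Wuu   [W → W u]
Wuu ⇒ Wuuu   [W → W u]
Wuuu ⇒ Wuuuu   [W → W u]
Wuuuu ⇒ Wuuuuu   [W → W u]
Wuuuuu ⇒ Wuuuuuu   [W → W u]
Wuuuuuu ⇒ Wuuuuuuu   [W → W u]
Wuuuuuuu ⇒ Wuuuuuuuu   [W → W u]
Wuuuuuuuu ⇒ vbuuuuuuuu   [W → v b]

S ⇒ W ⇒ Wu ⇒ Wuu ⇒ Wuuu ⇒ Wuuuu ⇒ Wuuuuu ⇒ Wuuuuuu ⇒ Wuuuuuuu ⇒ Wuuuuuuuu ⇒ vbuuuuuuuu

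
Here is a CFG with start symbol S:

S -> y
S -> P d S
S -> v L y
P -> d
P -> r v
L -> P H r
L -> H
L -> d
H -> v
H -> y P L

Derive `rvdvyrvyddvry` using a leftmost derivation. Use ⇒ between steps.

S ⇒ PdS ⇒ rvdS ⇒ rvdvLy ⇒ rvdvHy ⇒ rvdvyPLy ⇒ rvdvyrvLy ⇒ rvdvyrvHy ⇒ rvdvyrvyPLy ⇒ rvdvyrvydLy ⇒ rvdvyrvydPHry ⇒ rvdvyrvyddHry ⇒ rvdvyrvyddvry

S ⇒ PdS   [S -> P d S]
PdS ⇒ rvdS   [P -> r v]
rvdS ⇒ rvdvLy   [S -> v L y]
rvdvLy ⇒ rvdvHy   [L -> H]
rvdvHy ⇒ rvdvyPLy   [H -> y P L]
rvdvyPLy ⇒ rvdvyrvLy   [P -> r v]
rvdvyrvLy ⇒ rvdvyrvHy   [L -> H]
rvdvyrvHy ⇒ rvdvyrvyPLy   [H -> y P L]
rvdvyrvyPLy ⇒ rvdvyrvydLy   [P -> d]
rvdvyrvydLy ⇒ rvdvyrvydPHry   [L -> P H r]
rvdvyrvydPHry ⇒ rvdvyrvyddHry   [P -> d]
rvdvyrvyddHry ⇒ rvdvyrvyddvry   [H -> v]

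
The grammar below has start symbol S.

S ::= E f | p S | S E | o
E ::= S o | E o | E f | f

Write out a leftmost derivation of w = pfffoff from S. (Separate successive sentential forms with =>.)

S => SE   [S ::= S E]
SE => EfE   [S ::= E f]
EfE => SofE   [E ::= S o]
SofE => SEofE   [S ::= S E]
SEofE => pSEofE   [S ::= p S]
pSEofE => pEfEofE   [S ::= E f]
pEfEofE => pffEofE   [E ::= f]
pffEofE => pfffofE   [E ::= f]
pfffofE => pfffoff   [E ::= f]

S => SE => EfE => SofE => SEofE => pSEofE => pEfEofE => pffEofE => pfffofE => pfffoff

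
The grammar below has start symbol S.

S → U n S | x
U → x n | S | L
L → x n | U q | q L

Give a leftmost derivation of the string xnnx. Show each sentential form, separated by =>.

S => UnS => LnS => xnnS => xnnx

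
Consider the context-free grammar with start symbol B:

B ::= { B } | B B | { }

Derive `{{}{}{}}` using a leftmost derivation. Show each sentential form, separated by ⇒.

B ⇒ {B}   [B ::= { B }]
{B} ⇒ {BB}   [B ::= B B]
{BB} ⇒ {BBB}   [B ::= B B]
{BBB} ⇒ {{}BB}   [B ::= { }]
{{}BB} ⇒ {{}{}B}   [B ::= { }]
{{}{}B} ⇒ {{}{}{}}   [B ::= { }]

B ⇒ {B} ⇒ {BB} ⇒ {BBB} ⇒ {{}BB} ⇒ {{}{}B} ⇒ {{}{}{}}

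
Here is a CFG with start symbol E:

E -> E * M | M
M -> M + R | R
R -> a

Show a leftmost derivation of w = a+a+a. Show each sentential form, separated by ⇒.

E ⇒ M   [E -> M]
M ⇒ M+R   [M -> M + R]
M+R ⇒ M+R+R   [M -> M + R]
M+R+R ⇒ R+R+R   [M -> R]
R+R+R ⇒ a+R+R   [R -> a]
a+R+R ⇒ a+a+R   [R -> a]
a+a+R ⇒ a+a+a   [R -> a]

E⇒M⇒M+R⇒M+R+R⇒R+R+R⇒a+R+R⇒a+a+R⇒a+a+a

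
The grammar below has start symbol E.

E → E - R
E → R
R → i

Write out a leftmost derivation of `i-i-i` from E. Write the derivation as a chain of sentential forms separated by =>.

E => E-R => E-R-R => R-R-R => i-R-R => i-i-R => i-i-i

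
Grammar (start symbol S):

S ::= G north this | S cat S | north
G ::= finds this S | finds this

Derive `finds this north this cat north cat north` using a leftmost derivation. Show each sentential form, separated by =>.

S => S cat S => S cat S cat S => G north this cat S cat S => finds this north this cat S cat S => finds this north this cat north cat S => finds this north this cat north cat north

S => S cat S   [S ::= S cat S]
S cat S => S cat S cat S   [S ::= S cat S]
S cat S cat S => G north this cat S cat S   [S ::= G north this]
G north this cat S cat S => finds this north this cat S cat S   [G ::= finds this]
finds this north this cat S cat S => finds this north this cat north cat S   [S ::= north]
finds this north this cat north cat S => finds this north this cat north cat north   [S ::= north]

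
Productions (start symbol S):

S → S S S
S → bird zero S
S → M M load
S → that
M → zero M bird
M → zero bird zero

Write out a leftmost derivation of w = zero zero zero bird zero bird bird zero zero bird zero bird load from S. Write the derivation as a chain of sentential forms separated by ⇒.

S ⇒ M M load   [S → M M load]
M M load ⇒ zero M bird M load   [M → zero M bird]
zero M bird M load ⇒ zero zero M bird bird M load   [M → zero M bird]
zero zero M bird bird M load ⇒ zero zero zero bird zero bird bird M load   [M → zero bird zero]
zero zero zero bird zero bird bird M load ⇒ zero zero zero bird zero bird bird zero M bird load   [M → zero M bird]
zero zero zero bird zero bird bird zero M bird load ⇒ zero zero zero bird zero bird bird zero zero bird zero bird load   [M → zero bird zero]

S ⇒ M M load ⇒ zero M bird M load ⇒ zero zero M bird bird M load ⇒ zero zero zero bird zero bird bird M load ⇒ zero zero zero bird zero bird bird zero M bird load ⇒ zero zero zero bird zero bird bird zero zero bird zero bird load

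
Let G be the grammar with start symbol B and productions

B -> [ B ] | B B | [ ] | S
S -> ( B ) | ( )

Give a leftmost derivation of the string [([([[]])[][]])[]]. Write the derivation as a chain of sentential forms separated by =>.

B=>[B]=>[BB]=>[SB]=>[(B)B]=>[([B])B]=>[([BB])B]=>[([SB])B]=>[([(B)B])B]=>[([([B])B])B]=>[([([[]])B])B]=>[([([[]])BB])B]=>[([([[]])[]B])B]=>[([([[]])[][]])B]=>[([([[]])[][]])[]]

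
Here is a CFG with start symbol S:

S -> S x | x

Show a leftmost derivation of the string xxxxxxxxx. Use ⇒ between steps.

S ⇒ Sx ⇒ Sxx ⇒ Sxxx ⇒ Sxxxx ⇒ Sxxxxx ⇒ Sxxxxxx ⇒ Sxxxxxxx ⇒ Sxxxxxxxx ⇒ xxxxxxxxx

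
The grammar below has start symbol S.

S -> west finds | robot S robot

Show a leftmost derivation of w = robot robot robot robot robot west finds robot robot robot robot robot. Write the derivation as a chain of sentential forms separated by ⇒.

S ⇒ robot S robot ⇒ robot robot S robot robot ⇒ robot robot robot S robot robot robot ⇒ robot robot robot robot S robot robot robot robot ⇒ robot robot robot robot robot S robot robot robot robot robot ⇒ robot robot robot robot robot west finds robot robot robot robot robot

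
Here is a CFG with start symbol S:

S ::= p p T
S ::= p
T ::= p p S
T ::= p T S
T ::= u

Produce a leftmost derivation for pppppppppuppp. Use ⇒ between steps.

S ⇒ ppT   [S ::= p p T]
ppT ⇒ pppTS   [T ::= p T S]
pppTS ⇒ ppppTSS   [T ::= p T S]
ppppTSS ⇒ ppppppSSS   [T ::= p p S]
ppppppSSS ⇒ ppppppppTSS   [S ::= p p T]
ppppppppTSS ⇒ pppppppppTSSS   [T ::= p T S]
pppppppppTSSS ⇒ pppppppppuSSS   [T ::= u]
pppppppppuSSS ⇒ pppppppppupSS   [S ::= p]
pppppppppupSS ⇒ pppppppppuppS   [S ::= p]
pppppppppuppS ⇒ pppppppppuppp   [S ::= p]

S ⇒ ppT ⇒ pppTS ⇒ ppppTSS ⇒ ppppppSSS ⇒ ppppppppTSS ⇒ pppppppppTSSS ⇒ pppppppppuSSS ⇒ pppppppppupSS ⇒ pppppppppuppS ⇒ pppppppppuppp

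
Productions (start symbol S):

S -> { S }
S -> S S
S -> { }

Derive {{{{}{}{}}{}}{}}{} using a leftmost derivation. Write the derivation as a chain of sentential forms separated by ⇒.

S ⇒ SS ⇒ {S}S ⇒ {SS}S ⇒ {{S}S}S ⇒ {{SS}S}S ⇒ {{{S}S}S}S ⇒ {{{SS}S}S}S ⇒ {{{SSS}S}S}S ⇒ {{{{}SS}S}S}S ⇒ {{{{}{}S}S}S}S ⇒ {{{{}{}{}}S}S}S ⇒ {{{{}{}{}}{}}S}S ⇒ {{{{}{}{}}{}}{}}S ⇒ {{{{}{}{}}{}}{}}{}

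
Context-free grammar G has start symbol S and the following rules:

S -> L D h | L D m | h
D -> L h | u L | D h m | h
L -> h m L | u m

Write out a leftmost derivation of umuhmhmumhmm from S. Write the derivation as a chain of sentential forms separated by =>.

S => LDm => umDm => umDhmm => umuLhmm => umuhmLhmm => umuhmhmLhmm => umuhmhmumhmm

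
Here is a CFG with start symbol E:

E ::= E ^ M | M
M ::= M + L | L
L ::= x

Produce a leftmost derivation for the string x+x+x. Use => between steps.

E => M   [E ::= M]
M => M+L   [M ::= M + L]
M+L => M+L+L   [M ::= M + L]
M+L+L => L+L+L   [M ::= L]
L+L+L => x+L+L   [L ::= x]
x+L+L => x+x+L   [L ::= x]
x+x+L => x+x+x   [L ::= x]

E=>M=>M+L=>M+L+L=>L+L+L=>x+L+L=>x+x+L=>x+x+x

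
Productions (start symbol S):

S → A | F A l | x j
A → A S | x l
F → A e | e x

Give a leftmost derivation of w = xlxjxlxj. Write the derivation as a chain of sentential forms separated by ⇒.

S ⇒ A   [S → A]
A ⇒ AS   [A → A S]
AS ⇒ ASS   [A → A S]
ASS ⇒ ASSS   [A → A S]
ASSS ⇒ xlSSS   [A → x l]
xlSSS ⇒ xlxjSS   [S → x j]
xlxjSS ⇒ xlxjAS   [S → A]
xlxjAS ⇒ xlxjxlS   [A → x l]
xlxjxlS ⇒ xlxjxlxj   [S → x j]

S ⇒ A ⇒ AS ⇒ ASS ⇒ ASSS ⇒ xlSSS ⇒ xlxjSS ⇒ xlxjAS ⇒ xlxjxlS ⇒ xlxjxlxj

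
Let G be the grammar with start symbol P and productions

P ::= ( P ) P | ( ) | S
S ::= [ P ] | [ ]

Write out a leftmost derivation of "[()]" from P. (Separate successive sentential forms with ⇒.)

P ⇒ S ⇒ [P] ⇒ [()]

P ⇒ S   [P ::= S]
S ⇒ [P]   [S ::= [ P ]]
[P] ⇒ [()]   [P ::= ( )]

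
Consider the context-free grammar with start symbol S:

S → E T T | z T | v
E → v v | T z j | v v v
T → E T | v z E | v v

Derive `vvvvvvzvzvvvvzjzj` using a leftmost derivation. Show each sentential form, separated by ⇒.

S ⇒ ETT   [S → E T T]
ETT ⇒ vvvTT   [E → v v v]
vvvTT ⇒ vvvvvT   [T → v v]
vvvvvT ⇒ vvvvvvzE   [T → v z E]
vvvvvvzE ⇒ vvvvvvzTzj   [E → T z j]
vvvvvvzTzj ⇒ vvvvvvzvzEzj   [T → v z E]
vvvvvvzvzEzj ⇒ vvvvvvzvzTzjzj   [E → T z j]
vvvvvvzvzTzjzj ⇒ vvvvvvzvzETzjzj   [T → E T]
vvvvvvzvzETzjzj ⇒ vvvvvvzvzvvTzjzj   [E → v v]
vvvvvvzvzvvTzjzj ⇒ vvvvvvzvzvvvvzjzj   [T → v v]

S⇒ETT⇒vvvTT⇒vvvvvT⇒vvvvvvzE⇒vvvvvvzTzj⇒vvvvvvzvzEzj⇒vvvvvvzvzTzjzj⇒vvvvvvzvzETzjzj⇒vvvvvvzvzvvTzjzj⇒vvvvvvzvzvvvvzjzj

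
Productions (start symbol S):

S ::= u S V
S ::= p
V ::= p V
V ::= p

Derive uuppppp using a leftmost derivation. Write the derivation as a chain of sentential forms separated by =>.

S => uSV   [S ::= u S V]
uSV => uuSVV   [S ::= u S V]
uuSVV => uupVV   [S ::= p]
uupVV => uuppVV   [V ::= p V]
uuppVV => uupppV   [V ::= p]
uupppV => uuppppV   [V ::= p V]
uuppppV => uuppppp   [V ::= p]

S => uSV => uuSVV => uupVV => uuppVV => uupppV => uuppppV => uuppppp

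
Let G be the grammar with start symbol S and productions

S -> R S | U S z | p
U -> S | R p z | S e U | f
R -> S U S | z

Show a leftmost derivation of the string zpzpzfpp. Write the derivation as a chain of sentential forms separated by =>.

S => RS   [S -> R S]
RS => SUSS   [R -> S U S]
SUSS => USzUSS   [S -> U S z]
USzUSS => RpzSzUSS   [U -> R p z]
RpzSzUSS => zpzSzUSS   [R -> z]
zpzSzUSS => zpzpzUSS   [S -> p]
zpzpzUSS => zpzpzfSS   [U -> f]
zpzpzfSS => zpzpzfpS   [S -> p]
zpzpzfpS => zpzpzfpp   [S -> p]

S=>RS=>SUSS=>USzUSS=>RpzSzUSS=>zpzSzUSS=>zpzpzUSS=>zpzpzfSS=>zpzpzfpS=>zpzpzfpp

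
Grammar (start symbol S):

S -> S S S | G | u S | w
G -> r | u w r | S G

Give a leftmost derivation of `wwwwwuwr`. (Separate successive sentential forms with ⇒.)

S ⇒ G   [S -> G]
G ⇒ SG   [G -> S G]
SG ⇒ SSSG   [S -> S S S]
SSSG ⇒ SSSSSG   [S -> S S S]
SSSSSG ⇒ wSSSSG   [S -> w]
wSSSSG ⇒ wwSSSG   [S -> w]
wwSSSG ⇒ wwwSSG   [S -> w]
wwwSSG ⇒ wwwwSG   [S -> w]
wwwwSG ⇒ wwwwwG   [S -> w]
wwwwwG ⇒ wwwwwuwr   [G -> u w r]

S⇒G⇒SG⇒SSSG⇒SSSSSG⇒wSSSSG⇒wwSSSG⇒wwwSSG⇒wwwwSG⇒wwwwwG⇒wwwwwuwr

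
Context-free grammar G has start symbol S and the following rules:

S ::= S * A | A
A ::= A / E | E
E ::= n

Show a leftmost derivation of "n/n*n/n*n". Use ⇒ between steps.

S⇒S*A⇒S*A*A⇒A*A*A⇒A/E*A*A⇒E/E*A*A⇒n/E*A*A⇒n/n*A*A⇒n/n*A/E*A⇒n/n*E/E*A⇒n/n*n/E*A⇒n/n*n/n*A⇒n/n*n/n*E⇒n/n*n/n*n

S ⇒ S*A   [S ::= S * A]
S*A ⇒ S*A*A   [S ::= S * A]
S*A*A ⇒ A*A*A   [S ::= A]
A*A*A ⇒ A/E*A*A   [A ::= A / E]
A/E*A*A ⇒ E/E*A*A   [A ::= E]
E/E*A*A ⇒ n/E*A*A   [E ::= n]
n/E*A*A ⇒ n/n*A*A   [E ::= n]
n/n*A*A ⇒ n/n*A/E*A   [A ::= A / E]
n/n*A/E*A ⇒ n/n*E/E*A   [A ::= E]
n/n*E/E*A ⇒ n/n*n/E*A   [E ::= n]
n/n*n/E*A ⇒ n/n*n/n*A   [E ::= n]
n/n*n/n*A ⇒ n/n*n/n*E   [A ::= E]
n/n*n/n*E ⇒ n/n*n/n*n   [E ::= n]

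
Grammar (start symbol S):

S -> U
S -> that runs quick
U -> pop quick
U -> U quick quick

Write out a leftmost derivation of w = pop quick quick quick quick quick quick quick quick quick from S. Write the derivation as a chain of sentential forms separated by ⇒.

S ⇒ U ⇒ U quick quick ⇒ U quick quick quick quick ⇒ U quick quick quick quick quick quick ⇒ U quick quick quick quick quick quick quick quick ⇒ pop quick quick quick quick quick quick quick quick quick

S ⇒ U   [S -> U]
U ⇒ U quick quick   [U -> U quick quick]
U quick quick ⇒ U quick quick quick quick   [U -> U quick quick]
U quick quick quick quick ⇒ U quick quick quick quick quick quick   [U -> U quick quick]
U quick quick quick quick quick quick ⇒ U quick quick quick quick quick quick quick quick   [U -> U quick quick]
U quick quick quick quick quick quick quick quick ⇒ pop quick quick quick quick quick quick quick quick quick   [U -> pop quick]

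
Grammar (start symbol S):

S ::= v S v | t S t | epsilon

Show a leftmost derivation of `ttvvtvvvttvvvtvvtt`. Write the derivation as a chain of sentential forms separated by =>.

S => tSt   [S ::= t S t]
tSt => ttStt   [S ::= t S t]
ttStt => ttvSvtt   [S ::= v S v]
ttvSvtt => ttvvSvvtt   [S ::= v S v]
ttvvSvvtt => ttvvtStvvtt   [S ::= t S t]
ttvvtStvvtt => ttvvtvSvtvvtt   [S ::= v S v]
ttvvtvSvtvvtt => ttvvtvvSvvtvvtt   [S ::= v S v]
ttvvtvvSvvtvvtt => ttvvtvvvSvvvtvvtt   [S ::= v S v]
ttvvtvvvSvvvtvvtt => ttvvtvvvtStvvvtvvtt   [S ::= t S t]
ttvvtvvvtStvvvtvvtt => ttvvtvvvttvvvtvvtt   [S ::= epsilon]

S=>tSt=>ttStt=>ttvSvtt=>ttvvSvvtt=>ttvvtStvvtt=>ttvvtvSvtvvtt=>ttvvtvvSvvtvvtt=>ttvvtvvvSvvvtvvtt=>ttvvtvvvtStvvvtvvtt=>ttvvtvvvttvvvtvvtt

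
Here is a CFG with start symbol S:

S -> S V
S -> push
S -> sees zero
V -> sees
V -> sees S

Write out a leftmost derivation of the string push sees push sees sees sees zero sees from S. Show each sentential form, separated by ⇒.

S ⇒ S V ⇒ push V ⇒ push sees S ⇒ push sees S V ⇒ push sees S V V ⇒ push sees S V V V ⇒ push sees push V V V ⇒ push sees push sees V V ⇒ push sees push sees sees S V ⇒ push sees push sees sees sees zero V ⇒ push sees push sees sees sees zero sees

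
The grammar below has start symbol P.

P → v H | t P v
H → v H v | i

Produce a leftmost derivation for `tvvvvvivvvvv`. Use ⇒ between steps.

P ⇒ tPv ⇒ tvHv ⇒ tvvHvv ⇒ tvvvHvvv ⇒ tvvvvHvvvv ⇒ tvvvvvHvvvvv ⇒ tvvvvvivvvvv

P ⇒ tPv   [P → t P v]
tPv ⇒ tvHv   [P → v H]
tvHv ⇒ tvvHvv   [H → v H v]
tvvHvv ⇒ tvvvHvvv   [H → v H v]
tvvvHvvv ⇒ tvvvvHvvvv   [H → v H v]
tvvvvHvvvv ⇒ tvvvvvHvvvvv   [H → v H v]
tvvvvvHvvvvv ⇒ tvvvvvivvvvv   [H → i]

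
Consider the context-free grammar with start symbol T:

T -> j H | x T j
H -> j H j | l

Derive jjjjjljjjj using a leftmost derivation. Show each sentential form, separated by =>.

T => jH => jjHj => jjjHjj => jjjjHjjj => jjjjjHjjjj => jjjjjljjjj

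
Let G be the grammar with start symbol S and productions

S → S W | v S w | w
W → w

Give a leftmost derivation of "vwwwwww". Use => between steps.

S => SW   [S → S W]
SW => SWW   [S → S W]
SWW => vSwWW   [S → v S w]
vSwWW => vSWwWW   [S → S W]
vSWwWW => vSWWwWW   [S → S W]
vSWWwWW => vwWWwWW   [S → w]
vwWWwWW => vwwWwWW   [W → w]
vwwWwWW => vwwwwWW   [W → w]
vwwwwWW => vwwwwwW   [W → w]
vwwwwwW => vwwwwww   [W → w]

S => SW => SWW => vSwWW => vSWwWW => vSWWwWW => vwWWwWW => vwwWwWW => vwwwwWW => vwwwwwW => vwwwwww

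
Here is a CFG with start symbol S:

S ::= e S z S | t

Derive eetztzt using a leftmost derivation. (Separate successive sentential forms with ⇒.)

S ⇒ eSzS   [S ::= e S z S]
eSzS ⇒ eeSzSzS   [S ::= e S z S]
eeSzSzS ⇒ eetzSzS   [S ::= t]
eetzSzS ⇒ eetztzS   [S ::= t]
eetztzS ⇒ eetztzt   [S ::= t]

S ⇒ eSzS ⇒ eeSzSzS ⇒ eetzSzS ⇒ eetztzS ⇒ eetztzt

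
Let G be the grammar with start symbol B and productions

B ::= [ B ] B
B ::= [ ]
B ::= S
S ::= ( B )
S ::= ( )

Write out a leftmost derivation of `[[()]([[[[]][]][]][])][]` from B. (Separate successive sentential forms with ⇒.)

B⇒[B]B⇒[[B]B]B⇒[[S]B]B⇒[[()]B]B⇒[[()]S]B⇒[[()](B)]B⇒[[()]([B]B)]B⇒[[()]([[B]B]B)]B⇒[[()]([[[B]B]B]B)]B⇒[[()]([[[[]]B]B]B)]B⇒[[()]([[[[]][]]B]B)]B⇒[[()]([[[[]][]][]]B)]B⇒[[()]([[[[]][]][]][])]B⇒[[()]([[[[]][]][]][])][]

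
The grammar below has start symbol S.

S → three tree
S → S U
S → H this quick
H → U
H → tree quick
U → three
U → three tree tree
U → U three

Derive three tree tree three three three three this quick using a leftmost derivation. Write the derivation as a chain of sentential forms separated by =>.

S => H this quick => U this quick => U three this quick => U three three this quick => U three three three this quick => U three three three three this quick => three tree tree three three three three this quick

S => H this quick   [S → H this quick]
H this quick => U this quick   [H → U]
U this quick => U three this quick   [U → U three]
U three this quick => U three three this quick   [U → U three]
U three three this quick => U three three three this quick   [U → U three]
U three three three this quick => U three three three three this quick   [U → U three]
U three three three three this quick => three tree tree three three three three this quick   [U → three tree tree]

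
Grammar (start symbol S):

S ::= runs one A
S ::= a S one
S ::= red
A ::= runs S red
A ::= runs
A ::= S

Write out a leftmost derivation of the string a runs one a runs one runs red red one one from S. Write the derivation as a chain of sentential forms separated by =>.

S => a S one => a runs one A one => a runs one S one => a runs one a S one one => a runs one a runs one A one one => a runs one a runs one runs S red one one => a runs one a runs one runs red red one one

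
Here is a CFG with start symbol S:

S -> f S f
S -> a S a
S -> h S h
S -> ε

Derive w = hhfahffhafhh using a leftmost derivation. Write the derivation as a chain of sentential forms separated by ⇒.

S⇒hSh⇒hhShh⇒hhfSfhh⇒hhfaSafhh⇒hhfahShafhh⇒hhfahfSfhafhh⇒hhfahffhafhh

S ⇒ hSh   [S -> h S h]
hSh ⇒ hhShh   [S -> h S h]
hhShh ⇒ hhfSfhh   [S -> f S f]
hhfSfhh ⇒ hhfaSafhh   [S -> a S a]
hhfaSafhh ⇒ hhfahShafhh   [S -> h S h]
hhfahShafhh ⇒ hhfahfSfhafhh   [S -> f S f]
hhfahfSfhafhh ⇒ hhfahffhafhh   [S -> ε]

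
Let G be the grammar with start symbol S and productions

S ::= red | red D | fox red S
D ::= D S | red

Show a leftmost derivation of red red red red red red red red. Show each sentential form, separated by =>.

S => red D => red D S => red D S S => red D S S S => red D S S S S => red D S S S S S => red D S S S S S S => red red S S S S S S => red red red S S S S S => red red red red S S S S => red red red red red S S S => red red red red red red S S => red red red red red red red S => red red red red red red red red

S => red D   [S ::= red D]
red D => red D S   [D ::= D S]
red D S => red D S S   [D ::= D S]
red D S S => red D S S S   [D ::= D S]
red D S S S => red D S S S S   [D ::= D S]
red D S S S S => red D S S S S S   [D ::= D S]
red D S S S S S => red D S S S S S S   [D ::= D S]
red D S S S S S S => red red S S S S S S   [D ::= red]
red red S S S S S S => red red red S S S S S   [S ::= red]
red red red S S S S S => red red red red S S S S   [S ::= red]
red red red red S S S S => red red red red red S S S   [S ::= red]
red red red red red S S S => red red red red red red S S   [S ::= red]
red red red red red red S S => red red red red red red red S   [S ::= red]
red red red red red red red S => red red red red red red red red   [S ::= red]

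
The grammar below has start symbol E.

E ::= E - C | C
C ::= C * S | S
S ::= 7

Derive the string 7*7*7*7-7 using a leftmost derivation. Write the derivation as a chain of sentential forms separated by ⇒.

E ⇒ E-C ⇒ C-C ⇒ C*S-C ⇒ C*S*S-C ⇒ C*S*S*S-C ⇒ S*S*S*S-C ⇒ 7*S*S*S-C ⇒ 7*7*S*S-C ⇒ 7*7*7*S-C ⇒ 7*7*7*7-C ⇒ 7*7*7*7-S ⇒ 7*7*7*7-7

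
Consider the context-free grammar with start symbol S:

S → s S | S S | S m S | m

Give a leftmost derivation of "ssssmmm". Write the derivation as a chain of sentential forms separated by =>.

S => sS   [S → s S]
sS => ssS   [S → s S]
ssS => sssS   [S → s S]
sssS => sssSS   [S → S S]
sssSS => ssssSS   [S → s S]
ssssSS => ssssSSS   [S → S S]
ssssSSS => ssssmSS   [S → m]
ssssmSS => ssssmmS   [S → m]
ssssmmS => ssssmmm   [S → m]

S => sS => ssS => sssS => sssSS => ssssSS => ssssSSS => ssssmSS => ssssmmS => ssssmmm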